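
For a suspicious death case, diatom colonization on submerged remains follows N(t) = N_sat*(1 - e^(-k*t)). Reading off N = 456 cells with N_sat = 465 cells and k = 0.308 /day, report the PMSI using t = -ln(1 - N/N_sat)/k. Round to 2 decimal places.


PMSI from diatom colonization curve:
N / N_sat = 456 / 465 = 0.980645
1 - N/N_sat = 0.019355
ln(1 - N/N_sat) = -3.944804
t = -ln(1 - N/N_sat) / k = -(-3.944804) / 0.308 = 12.81 days

12.81


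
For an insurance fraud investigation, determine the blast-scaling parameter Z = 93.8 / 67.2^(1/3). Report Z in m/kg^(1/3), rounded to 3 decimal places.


Scaled distance calculation:
W^(1/3) = 67.2^(1/3) = 4.065585
Z = R / W^(1/3) = 93.8 / 4.065585
Z = 23.072 m/kg^(1/3)

23.072


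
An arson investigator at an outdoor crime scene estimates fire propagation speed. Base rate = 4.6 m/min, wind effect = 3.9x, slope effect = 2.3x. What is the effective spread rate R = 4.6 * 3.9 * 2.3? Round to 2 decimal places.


Fire spread rate calculation:
R = R0 * wind_factor * slope_factor
= 4.6 * 3.9 * 2.3
= 17.94 * 2.3
= 41.26 m/min

41.26


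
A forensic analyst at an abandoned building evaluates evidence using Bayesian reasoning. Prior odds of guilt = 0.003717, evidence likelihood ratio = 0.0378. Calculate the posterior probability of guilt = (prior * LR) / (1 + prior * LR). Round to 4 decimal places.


Bayesian evidence evaluation:
Posterior odds = prior_odds * LR = 0.003717 * 0.0378 = 0.0001405026
Posterior probability = posterior_odds / (1 + posterior_odds)
= 0.0001405026 / (1 + 0.0001405026)
= 0.0001405026 / 1.0001405026
= 0.0001

0.0001


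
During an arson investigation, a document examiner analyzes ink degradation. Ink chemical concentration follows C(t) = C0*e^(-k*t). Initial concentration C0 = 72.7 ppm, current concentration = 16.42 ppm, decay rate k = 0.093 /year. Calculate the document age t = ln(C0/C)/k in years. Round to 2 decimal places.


Document age estimation:
C0/C = 72.7 / 16.42 = 4.427527
ln(C0/C) = 1.487841
t = 1.487841 / 0.093 = 16.00 years

16.00


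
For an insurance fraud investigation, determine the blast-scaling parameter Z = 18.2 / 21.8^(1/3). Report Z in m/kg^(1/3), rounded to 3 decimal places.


Scaled distance calculation:
W^(1/3) = 21.8^(1/3) = 2.793522
Z = R / W^(1/3) = 18.2 / 2.793522
Z = 6.515 m/kg^(1/3)

6.515


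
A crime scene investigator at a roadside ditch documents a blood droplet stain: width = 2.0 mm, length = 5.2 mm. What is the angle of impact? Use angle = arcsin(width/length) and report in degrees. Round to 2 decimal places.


Blood spatter impact angle calculation:
width / length = 2.0 / 5.2 = 0.384615
angle = arcsin(0.384615)
angle = 22.62 degrees

22.62


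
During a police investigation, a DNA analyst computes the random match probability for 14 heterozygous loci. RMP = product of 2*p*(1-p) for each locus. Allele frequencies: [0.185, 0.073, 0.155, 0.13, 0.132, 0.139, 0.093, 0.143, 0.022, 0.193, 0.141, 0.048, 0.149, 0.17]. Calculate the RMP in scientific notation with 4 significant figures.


Computing RMP for 14 loci:
Locus 1: 2 * 0.185 * 0.815 = 0.30155
Locus 2: 2 * 0.073 * 0.927 = 0.135342
Locus 3: 2 * 0.155 * 0.845 = 0.26195
Locus 4: 2 * 0.13 * 0.87 = 0.2262
Locus 5: 2 * 0.132 * 0.868 = 0.229152
Locus 6: 2 * 0.139 * 0.861 = 0.239358
Locus 7: 2 * 0.093 * 0.907 = 0.168702
Locus 8: 2 * 0.143 * 0.857 = 0.245102
Locus 9: 2 * 0.022 * 0.978 = 0.043032
Locus 10: 2 * 0.193 * 0.807 = 0.311502
Locus 11: 2 * 0.141 * 0.859 = 0.242238
Locus 12: 2 * 0.048 * 0.952 = 0.091392
Locus 13: 2 * 0.149 * 0.851 = 0.253598
Locus 14: 2 * 0.17 * 0.83 = 0.2822
RMP = 1.165e-10

1.165e-10


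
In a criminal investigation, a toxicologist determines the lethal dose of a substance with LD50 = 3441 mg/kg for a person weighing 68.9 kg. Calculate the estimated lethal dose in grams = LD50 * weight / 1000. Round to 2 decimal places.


Lethal dose calculation:
Lethal dose = LD50 * body_weight / 1000
= 3441 * 68.9 / 1000
= 237084.9 / 1000
= 237.08 g

237.08


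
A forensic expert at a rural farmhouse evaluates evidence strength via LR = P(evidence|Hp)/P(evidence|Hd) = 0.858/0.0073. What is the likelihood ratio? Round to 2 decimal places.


Likelihood ratio calculation:
LR = P(E|Hp) / P(E|Hd)
LR = 0.858 / 0.0073
LR = 117.53

117.53


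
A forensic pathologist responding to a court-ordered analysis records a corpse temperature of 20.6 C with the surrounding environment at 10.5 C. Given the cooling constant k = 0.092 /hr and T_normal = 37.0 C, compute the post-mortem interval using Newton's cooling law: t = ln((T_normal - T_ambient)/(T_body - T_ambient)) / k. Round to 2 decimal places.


Using Newton's law of cooling:
t = ln((T_normal - T_ambient) / (T_body - T_ambient)) / k
T_normal - T_ambient = 26.5
T_body - T_ambient = 10.1
Ratio = 2.623762
ln(ratio) = 0.964609
t = 0.964609 / 0.092 = 10.48 hours

10.48


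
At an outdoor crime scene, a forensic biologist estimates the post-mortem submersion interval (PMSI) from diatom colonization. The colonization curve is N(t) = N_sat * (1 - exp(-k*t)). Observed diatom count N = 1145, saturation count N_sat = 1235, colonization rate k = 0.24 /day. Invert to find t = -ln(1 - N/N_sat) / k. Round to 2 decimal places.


PMSI from diatom colonization curve:
N / N_sat = 1145 / 1235 = 0.927126
1 - N/N_sat = 0.072874
ln(1 - N/N_sat) = -2.619023
t = -ln(1 - N/N_sat) / k = -(-2.619023) / 0.24 = 10.91 days

10.91


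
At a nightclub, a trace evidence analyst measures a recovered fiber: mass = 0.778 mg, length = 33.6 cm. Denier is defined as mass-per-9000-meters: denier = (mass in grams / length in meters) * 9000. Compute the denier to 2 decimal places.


Denier calculation:
Mass in grams = 0.778 mg / 1000 = 0.000778 g
Length in meters = 33.6 cm / 100 = 0.336 m
Linear density = mass / length = 0.000778 / 0.336 = 0.00231548 g/m
Denier = (g/m) * 9000 = 0.00231548 * 9000 = 20.84

20.84


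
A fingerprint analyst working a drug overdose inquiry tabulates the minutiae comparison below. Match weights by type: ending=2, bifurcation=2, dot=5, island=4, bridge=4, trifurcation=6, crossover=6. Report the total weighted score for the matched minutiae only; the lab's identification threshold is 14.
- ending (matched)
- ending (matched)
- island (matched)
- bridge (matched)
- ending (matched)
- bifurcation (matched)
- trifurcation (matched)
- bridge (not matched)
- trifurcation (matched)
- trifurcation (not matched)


Weighted minutiae match score:
  ending: matched, +2 (running total 2)
  ending: matched, +2 (running total 4)
  island: matched, +4 (running total 8)
  bridge: matched, +4 (running total 12)
  ending: matched, +2 (running total 14)
  bifurcation: matched, +2 (running total 16)
  trifurcation: matched, +6 (running total 22)
  bridge: not matched, +0
  trifurcation: matched, +6 (running total 28)
  trifurcation: not matched, +0
Total score = 28
Threshold = 14; verdict = identification

28


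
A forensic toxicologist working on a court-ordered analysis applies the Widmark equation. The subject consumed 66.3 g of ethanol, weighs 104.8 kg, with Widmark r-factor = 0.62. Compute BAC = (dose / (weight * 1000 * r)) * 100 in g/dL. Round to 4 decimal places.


Applying the Widmark formula:
BAC = (dose_g / (body_wt * 1000 * r)) * 100
Denominator = 104.8 * 1000 * 0.62 = 64976
BAC = (66.3 / 64976) * 100
BAC = 0.1020 g/dL

0.1020


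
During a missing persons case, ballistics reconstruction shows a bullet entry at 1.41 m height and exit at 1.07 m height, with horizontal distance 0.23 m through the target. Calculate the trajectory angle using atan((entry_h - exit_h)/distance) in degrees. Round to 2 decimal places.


Bullet trajectory angle:
Height difference = 1.41 - 1.07 = 0.34 m
angle = atan(0.34 / 0.23)
angle = atan(1.478261)
angle = 55.92 degrees

55.92


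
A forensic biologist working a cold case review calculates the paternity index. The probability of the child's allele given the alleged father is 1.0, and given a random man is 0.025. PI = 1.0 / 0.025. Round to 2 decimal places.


Paternity Index calculation:
PI = P(allele|father) / P(allele|random)
PI = 1.0 / 0.025
PI = 40.00

40.00


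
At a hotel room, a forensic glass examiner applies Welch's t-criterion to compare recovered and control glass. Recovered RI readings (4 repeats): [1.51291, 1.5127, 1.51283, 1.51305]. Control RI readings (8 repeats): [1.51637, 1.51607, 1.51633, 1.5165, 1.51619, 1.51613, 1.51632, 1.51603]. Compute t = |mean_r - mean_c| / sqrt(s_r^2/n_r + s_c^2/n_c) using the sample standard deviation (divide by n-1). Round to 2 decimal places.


Welch's t-criterion for glass RI comparison:
Recovered mean = sum / n_r = 6.05149 / 4 = 1.5128725
Control mean = sum / n_c = 12.12994 / 8 = 1.5162425
Recovered sample variance s_r^2 = 2.14917e-08
Control sample variance s_c^2 = 2.665e-08
Welch SE (unpooled) = sqrt(s_r^2/n_r + s_c^2/n_c) = sqrt(5.37292e-09 + 3.33125e-09) = sqrt(8.70417e-09) = 9.32961e-05
|mean_r - mean_c| = 0.00337
t = 0.00337 / 9.32961e-05 = 36.12

36.12


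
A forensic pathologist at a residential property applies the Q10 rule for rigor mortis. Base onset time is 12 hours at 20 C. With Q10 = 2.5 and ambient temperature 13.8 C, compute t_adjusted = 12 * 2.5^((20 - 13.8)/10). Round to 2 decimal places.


Rigor mortis time adjustment:
Exponent = (T_ref - T_actual) / 10 = (20 - 13.8) / 10 = 0.62
Q10 factor = 2.5^0.62 = 1.76491
t_adjusted = 12 * 1.76491 = 21.18 hours

21.18


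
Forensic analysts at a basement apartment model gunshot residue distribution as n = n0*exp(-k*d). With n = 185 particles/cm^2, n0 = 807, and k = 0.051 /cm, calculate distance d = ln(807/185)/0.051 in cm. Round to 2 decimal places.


GSR distance calculation:
n0/n = 807 / 185 = 4.362162
ln(n0/n) = 1.472968
d = 1.472968 / 0.051 = 28.88 cm

28.88


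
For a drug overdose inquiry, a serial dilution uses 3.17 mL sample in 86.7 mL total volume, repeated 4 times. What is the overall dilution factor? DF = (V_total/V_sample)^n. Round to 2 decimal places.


Dilution factor calculation:
Single dilution = V_total / V_sample = 86.7 / 3.17 ≈ 27.350158
Number of dilutions = 4
Total DF = (86.7 / 3.17)^4 (full precision, rounded at the end) = 559550.57

559550.57


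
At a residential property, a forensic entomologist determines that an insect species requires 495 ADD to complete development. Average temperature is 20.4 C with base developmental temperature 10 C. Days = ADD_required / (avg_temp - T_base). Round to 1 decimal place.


Insect development time:
Effective temperature = avg_temp - T_base = 20.4 - 10 = 10.4 C
Days = ADD / effective_temp = 495 / 10.4 = 47.6 days

47.6


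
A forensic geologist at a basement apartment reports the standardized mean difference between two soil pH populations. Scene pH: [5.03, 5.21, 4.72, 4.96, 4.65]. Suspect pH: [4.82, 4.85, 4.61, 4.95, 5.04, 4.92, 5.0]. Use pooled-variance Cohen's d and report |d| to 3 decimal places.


Pooled-variance Cohen's d for soil pH comparison:
Scene mean = 24.57 / 5 = 4.914
Suspect mean = 34.19 / 7 = 4.884286
Scene sample variance s_s^2 = 0.05263
Suspect sample variance s_c^2 = 0.020629
Pooled variance = ((n_s-1)*s_s^2 + (n_c-1)*s_c^2) / (n_s + n_c - 2) = 0.033429
Pooled SD = sqrt(0.033429) = 0.182836
Mean difference = 0.029714
|d| = |0.029714| / 0.182836 = 0.163

0.163


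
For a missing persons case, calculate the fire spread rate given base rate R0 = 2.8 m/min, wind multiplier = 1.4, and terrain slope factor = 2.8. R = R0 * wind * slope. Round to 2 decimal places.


Fire spread rate calculation:
R = R0 * wind_factor * slope_factor
= 2.8 * 1.4 * 2.8
= 3.92 * 2.8
= 10.98 m/min

10.98


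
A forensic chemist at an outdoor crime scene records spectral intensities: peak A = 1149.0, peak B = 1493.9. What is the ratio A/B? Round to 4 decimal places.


Spectral peak ratio:
Peak A = 1149.0 counts
Peak B = 1493.9 counts
Ratio = 1149.0 / 1493.9 = 0.7691

0.7691


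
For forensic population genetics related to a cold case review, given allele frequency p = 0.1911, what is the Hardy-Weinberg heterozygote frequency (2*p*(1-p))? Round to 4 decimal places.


Hardy-Weinberg heterozygote frequency:
q = 1 - p = 1 - 0.1911 = 0.8089
2pq = 2 * 0.1911 * 0.8089 = 0.3092

0.3092


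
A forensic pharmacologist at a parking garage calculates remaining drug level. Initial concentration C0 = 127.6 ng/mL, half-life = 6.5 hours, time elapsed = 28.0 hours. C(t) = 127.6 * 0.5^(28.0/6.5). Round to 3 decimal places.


Drug concentration decay:
Number of half-lives = t / t_half = 28.0 / 6.5 = 4.307692
Decay factor = 0.5^4.307692 = 0.05049583
C(t) = 127.6 * 0.05049583 = 6.443 ng/mL

6.443


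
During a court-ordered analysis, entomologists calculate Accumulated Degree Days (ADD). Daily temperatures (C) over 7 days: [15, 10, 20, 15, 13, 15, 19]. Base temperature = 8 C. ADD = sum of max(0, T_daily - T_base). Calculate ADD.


Computing ADD day by day:
Day 1: max(0, 15 - 8) = 7
Day 2: max(0, 10 - 8) = 2
Day 3: max(0, 20 - 8) = 12
Day 4: max(0, 15 - 8) = 7
Day 5: max(0, 13 - 8) = 5
Day 6: max(0, 15 - 8) = 7
Day 7: max(0, 19 - 8) = 11
Total ADD = 51

51


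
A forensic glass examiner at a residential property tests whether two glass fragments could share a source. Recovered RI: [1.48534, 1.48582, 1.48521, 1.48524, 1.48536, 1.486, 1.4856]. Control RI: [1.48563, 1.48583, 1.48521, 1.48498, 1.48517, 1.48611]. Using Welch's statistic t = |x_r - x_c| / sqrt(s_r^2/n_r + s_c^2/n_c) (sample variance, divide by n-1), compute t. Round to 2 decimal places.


Welch's t-criterion for glass RI comparison:
Recovered mean = sum / n_r = 10.39857 / 7 = 1.48551
Control mean = sum / n_c = 8.91293 / 6 = 1.4854883
Recovered sample variance s_r^2 = 9.31e-08
Control sample variance s_c^2 = 1.92097e-07
Welch SE (unpooled) = sqrt(s_r^2/n_r + s_c^2/n_c) = sqrt(1.33e-08 + 3.20161e-08) = sqrt(4.53161e-08) = 0.000212876
|mean_r - mean_c| = 2.16667e-05
t = 2.16667e-05 / 0.000212876 = 0.10

0.10


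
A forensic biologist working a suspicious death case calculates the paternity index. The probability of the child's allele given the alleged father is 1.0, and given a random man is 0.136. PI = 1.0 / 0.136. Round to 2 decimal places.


Paternity Index calculation:
PI = P(allele|father) / P(allele|random)
PI = 1.0 / 0.136
PI = 7.35

7.35


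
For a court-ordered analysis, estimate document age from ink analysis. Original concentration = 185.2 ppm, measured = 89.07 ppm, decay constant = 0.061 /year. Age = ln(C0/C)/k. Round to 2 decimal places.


Document age estimation:
C0/C = 185.2 / 89.07 = 2.079264
ln(C0/C) = 0.732014
t = 0.732014 / 0.061 = 12.00 years

12.00


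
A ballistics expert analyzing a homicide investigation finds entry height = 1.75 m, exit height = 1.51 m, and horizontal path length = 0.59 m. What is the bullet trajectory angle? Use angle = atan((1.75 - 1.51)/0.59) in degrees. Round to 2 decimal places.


Bullet trajectory angle:
Height difference = 1.75 - 1.51 = 0.24 m
angle = atan(0.24 / 0.59)
angle = atan(0.40678)
angle = 22.14 degrees

22.14


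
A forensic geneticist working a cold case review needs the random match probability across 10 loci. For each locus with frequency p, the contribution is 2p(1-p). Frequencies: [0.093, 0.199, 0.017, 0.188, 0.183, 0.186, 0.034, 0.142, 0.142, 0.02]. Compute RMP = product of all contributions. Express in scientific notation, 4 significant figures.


Computing RMP for 10 loci:
Locus 1: 2 * 0.093 * 0.907 = 0.168702
Locus 2: 2 * 0.199 * 0.801 = 0.318798
Locus 3: 2 * 0.017 * 0.983 = 0.033422
Locus 4: 2 * 0.188 * 0.812 = 0.305312
Locus 5: 2 * 0.183 * 0.817 = 0.299022
Locus 6: 2 * 0.186 * 0.814 = 0.302808
Locus 7: 2 * 0.034 * 0.966 = 0.065688
Locus 8: 2 * 0.142 * 0.858 = 0.243672
Locus 9: 2 * 0.142 * 0.858 = 0.243672
Locus 10: 2 * 0.02 * 0.98 = 0.0392
RMP = 7.597e-09

7.597e-09


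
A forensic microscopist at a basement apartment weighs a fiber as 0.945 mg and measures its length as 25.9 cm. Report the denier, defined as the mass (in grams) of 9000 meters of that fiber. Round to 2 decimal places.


Denier calculation:
Mass in grams = 0.945 mg / 1000 = 0.000945 g
Length in meters = 25.9 cm / 100 = 0.259 m
Linear density = mass / length = 0.000945 / 0.259 = 0.00364865 g/m
Denier = (g/m) * 9000 = 0.00364865 * 9000 = 32.84

32.84


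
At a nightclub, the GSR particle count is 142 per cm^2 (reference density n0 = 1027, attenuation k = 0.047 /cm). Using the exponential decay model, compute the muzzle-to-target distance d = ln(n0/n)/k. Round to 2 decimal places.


GSR distance calculation:
n0/n = 1027 / 142 = 7.232394
ln(n0/n) = 1.97857
d = 1.97857 / 0.047 = 42.10 cm

42.10


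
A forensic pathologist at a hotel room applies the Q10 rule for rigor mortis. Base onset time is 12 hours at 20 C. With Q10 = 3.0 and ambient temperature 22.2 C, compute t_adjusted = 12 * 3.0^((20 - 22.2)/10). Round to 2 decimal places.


Rigor mortis time adjustment:
Exponent = (T_ref - T_actual) / 10 = (20 - 22.2) / 10 = -0.22
Q10 factor = 3.0^-0.22 = 0.7853
t_adjusted = 12 * 0.7853 = 9.42 hours

9.42


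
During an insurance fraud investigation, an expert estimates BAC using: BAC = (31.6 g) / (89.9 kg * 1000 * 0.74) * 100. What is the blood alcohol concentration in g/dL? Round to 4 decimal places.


Applying the Widmark formula:
BAC = (dose_g / (body_wt * 1000 * r)) * 100
Denominator = 89.9 * 1000 * 0.74 = 66526
BAC = (31.6 / 66526) * 100
BAC = 0.0475 g/dL

0.0475


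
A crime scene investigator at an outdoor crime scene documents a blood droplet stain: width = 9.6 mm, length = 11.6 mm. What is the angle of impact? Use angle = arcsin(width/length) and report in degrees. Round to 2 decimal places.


Blood spatter impact angle calculation:
width / length = 9.6 / 11.6 = 0.827586
angle = arcsin(0.827586)
angle = 55.85 degrees

55.85


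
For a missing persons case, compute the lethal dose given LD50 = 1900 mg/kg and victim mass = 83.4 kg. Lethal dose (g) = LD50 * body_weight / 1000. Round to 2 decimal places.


Lethal dose calculation:
Lethal dose = LD50 * body_weight / 1000
= 1900 * 83.4 / 1000
= 158460 / 1000
= 158.46 g

158.46


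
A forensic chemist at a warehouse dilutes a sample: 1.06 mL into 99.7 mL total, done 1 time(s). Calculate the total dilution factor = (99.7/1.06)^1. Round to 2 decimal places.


Dilution factor calculation:
Single dilution = V_total / V_sample = 99.7 / 1.06 ≈ 94.056604
Number of dilutions = 1
Total DF = (99.7 / 1.06)^1 (full precision, rounded at the end) = 94.06

94.06


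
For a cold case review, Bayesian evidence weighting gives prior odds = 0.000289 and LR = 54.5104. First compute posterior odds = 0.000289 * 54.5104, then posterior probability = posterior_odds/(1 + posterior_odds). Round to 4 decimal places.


Bayesian evidence evaluation:
Posterior odds = prior_odds * LR = 0.000289 * 54.5104 = 0.01575351
Posterior probability = posterior_odds / (1 + posterior_odds)
= 0.01575351 / (1 + 0.01575351)
= 0.01575351 / 1.01575351
= 0.0155

0.0155


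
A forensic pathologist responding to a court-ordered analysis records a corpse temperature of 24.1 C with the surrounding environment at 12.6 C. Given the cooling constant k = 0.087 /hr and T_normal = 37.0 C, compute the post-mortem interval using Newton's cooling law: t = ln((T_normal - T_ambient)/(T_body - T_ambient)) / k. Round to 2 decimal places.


Using Newton's law of cooling:
t = ln((T_normal - T_ambient) / (T_body - T_ambient)) / k
T_normal - T_ambient = 24.4
T_body - T_ambient = 11.5
Ratio = 2.121739
ln(ratio) = 0.752236
t = 0.752236 / 0.087 = 8.65 hours

8.65


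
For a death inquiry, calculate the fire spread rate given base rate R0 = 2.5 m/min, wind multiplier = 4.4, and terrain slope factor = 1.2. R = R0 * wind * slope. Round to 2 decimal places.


Fire spread rate calculation:
R = R0 * wind_factor * slope_factor
= 2.5 * 4.4 * 1.2
= 11 * 1.2
= 13.20 m/min

13.20


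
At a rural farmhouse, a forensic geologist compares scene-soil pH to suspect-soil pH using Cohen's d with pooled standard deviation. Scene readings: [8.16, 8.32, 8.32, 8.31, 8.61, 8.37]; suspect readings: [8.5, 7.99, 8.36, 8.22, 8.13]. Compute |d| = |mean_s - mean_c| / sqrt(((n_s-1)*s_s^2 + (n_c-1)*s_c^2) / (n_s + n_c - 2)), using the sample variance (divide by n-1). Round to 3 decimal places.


Pooled-variance Cohen's d for soil pH comparison:
Scene mean = 50.09 / 6 = 8.348333
Suspect mean = 41.2 / 5 = 8.24
Scene sample variance s_s^2 = 0.021497
Suspect sample variance s_c^2 = 0.03925
Pooled variance = ((n_s-1)*s_s^2 + (n_c-1)*s_c^2) / (n_s + n_c - 2) = 0.029387
Pooled SD = sqrt(0.029387) = 0.171426
Mean difference = 0.108333
|d| = |0.108333| / 0.171426 = 0.632

0.632


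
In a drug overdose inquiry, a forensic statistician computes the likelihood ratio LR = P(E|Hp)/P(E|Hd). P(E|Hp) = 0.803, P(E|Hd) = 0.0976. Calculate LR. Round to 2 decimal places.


Likelihood ratio calculation:
LR = P(E|Hp) / P(E|Hd)
LR = 0.803 / 0.0976
LR = 8.23

8.23


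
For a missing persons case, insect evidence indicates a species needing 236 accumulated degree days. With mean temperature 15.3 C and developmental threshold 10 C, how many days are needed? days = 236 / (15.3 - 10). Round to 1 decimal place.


Insect development time:
Effective temperature = avg_temp - T_base = 15.3 - 10 = 5.3 C
Days = ADD / effective_temp = 236 / 5.3 = 44.5 days

44.5


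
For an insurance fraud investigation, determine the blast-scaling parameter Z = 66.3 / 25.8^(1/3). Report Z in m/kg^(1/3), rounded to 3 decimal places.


Scaled distance calculation:
W^(1/3) = 25.8^(1/3) = 2.95488
Z = R / W^(1/3) = 66.3 / 2.95488
Z = 22.437 m/kg^(1/3)

22.437


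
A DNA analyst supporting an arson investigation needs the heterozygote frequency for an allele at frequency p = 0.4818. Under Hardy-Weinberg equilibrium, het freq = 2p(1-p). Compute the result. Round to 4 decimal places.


Hardy-Weinberg heterozygote frequency:
q = 1 - p = 1 - 0.4818 = 0.5182
2pq = 2 * 0.4818 * 0.5182 = 0.4993

0.4993


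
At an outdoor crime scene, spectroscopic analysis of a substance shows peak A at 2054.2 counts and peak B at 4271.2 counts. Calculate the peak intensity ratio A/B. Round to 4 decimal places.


Spectral peak ratio:
Peak A = 2054.2 counts
Peak B = 4271.2 counts
Ratio = 2054.2 / 4271.2 = 0.4809

0.4809


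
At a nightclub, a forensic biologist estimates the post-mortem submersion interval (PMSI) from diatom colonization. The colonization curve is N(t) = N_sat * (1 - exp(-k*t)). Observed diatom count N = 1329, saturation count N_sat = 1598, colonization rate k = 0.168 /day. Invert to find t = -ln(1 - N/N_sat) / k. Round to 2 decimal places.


PMSI from diatom colonization curve:
N / N_sat = 1329 / 1598 = 0.831665
1 - N/N_sat = 0.168335
ln(1 - N/N_sat) = -1.781799
t = -ln(1 - N/N_sat) / k = -(-1.781799) / 0.168 = 10.61 days

10.61


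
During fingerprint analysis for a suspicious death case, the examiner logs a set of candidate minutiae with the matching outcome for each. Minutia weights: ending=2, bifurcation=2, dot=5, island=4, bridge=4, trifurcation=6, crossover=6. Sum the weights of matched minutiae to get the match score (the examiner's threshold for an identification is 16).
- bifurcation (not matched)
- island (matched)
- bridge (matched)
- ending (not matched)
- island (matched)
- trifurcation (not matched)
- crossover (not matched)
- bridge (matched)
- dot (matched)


Weighted minutiae match score:
  bifurcation: not matched, +0
  island: matched, +4 (running total 4)
  bridge: matched, +4 (running total 8)
  ending: not matched, +0
  island: matched, +4 (running total 12)
  trifurcation: not matched, +0
  crossover: not matched, +0
  bridge: matched, +4 (running total 16)
  dot: matched, +5 (running total 21)
Total score = 21
Threshold = 16; verdict = identification

21


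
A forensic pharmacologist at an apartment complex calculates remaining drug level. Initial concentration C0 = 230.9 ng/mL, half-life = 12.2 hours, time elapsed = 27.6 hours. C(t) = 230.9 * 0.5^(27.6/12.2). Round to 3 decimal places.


Drug concentration decay:
Number of half-lives = t / t_half = 27.6 / 12.2 = 2.262295
Decay factor = 0.5^2.262295 = 0.20844014
C(t) = 230.9 * 0.20844014 = 48.129 ng/mL

48.129


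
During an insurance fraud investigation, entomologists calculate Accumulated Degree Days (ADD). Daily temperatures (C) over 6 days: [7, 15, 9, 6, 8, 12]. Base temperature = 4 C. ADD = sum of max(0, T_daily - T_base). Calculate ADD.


Computing ADD day by day:
Day 1: max(0, 7 - 4) = 3
Day 2: max(0, 15 - 4) = 11
Day 3: max(0, 9 - 4) = 5
Day 4: max(0, 6 - 4) = 2
Day 5: max(0, 8 - 4) = 4
Day 6: max(0, 12 - 4) = 8
Total ADD = 33

33


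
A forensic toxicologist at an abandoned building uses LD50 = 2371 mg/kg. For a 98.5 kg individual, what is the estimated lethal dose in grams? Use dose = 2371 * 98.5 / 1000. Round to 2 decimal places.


Lethal dose calculation:
Lethal dose = LD50 * body_weight / 1000
= 2371 * 98.5 / 1000
= 233543.5 / 1000
= 233.54 g

233.54


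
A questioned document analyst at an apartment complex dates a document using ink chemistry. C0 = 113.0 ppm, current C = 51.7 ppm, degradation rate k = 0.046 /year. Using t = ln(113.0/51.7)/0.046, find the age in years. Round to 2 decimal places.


Document age estimation:
C0/C = 113.0 / 51.7 = 2.185687
ln(C0/C) = 0.78193
t = 0.78193 / 0.046 = 17.00 years

17.00


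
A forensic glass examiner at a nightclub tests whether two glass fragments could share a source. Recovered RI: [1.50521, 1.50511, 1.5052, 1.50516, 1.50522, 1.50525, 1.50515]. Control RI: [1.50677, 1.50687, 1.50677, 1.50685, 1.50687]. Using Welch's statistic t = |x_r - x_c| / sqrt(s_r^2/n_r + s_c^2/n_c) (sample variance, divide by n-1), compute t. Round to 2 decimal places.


Welch's t-criterion for glass RI comparison:
Recovered mean = sum / n_r = 10.5363 / 7 = 1.5051857
Control mean = sum / n_c = 7.53413 / 5 = 1.506826
Recovered sample variance s_r^2 = 2.29524e-09
Control sample variance s_c^2 = 2.68e-09
Welch SE (unpooled) = sqrt(s_r^2/n_r + s_c^2/n_c) = sqrt(3.27891e-10 + 5.36e-10) = sqrt(8.63891e-10) = 2.9392e-05
|mean_r - mean_c| = 0.00164029
t = 0.00164029 / 2.9392e-05 = 55.81

55.81


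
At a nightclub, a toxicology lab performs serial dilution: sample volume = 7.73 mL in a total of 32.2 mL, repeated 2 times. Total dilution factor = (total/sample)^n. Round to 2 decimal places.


Dilution factor calculation:
Single dilution = V_total / V_sample = 32.2 / 7.73 ≈ 4.165589
Number of dilutions = 2
Total DF = (32.2 / 7.73)^2 (full precision, rounded at the end) = 17.35

17.35


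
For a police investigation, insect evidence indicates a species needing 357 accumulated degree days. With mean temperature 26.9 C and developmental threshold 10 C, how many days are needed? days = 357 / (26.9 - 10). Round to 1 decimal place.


Insect development time:
Effective temperature = avg_temp - T_base = 26.9 - 10 = 16.9 C
Days = ADD / effective_temp = 357 / 16.9 = 21.1 days

21.1


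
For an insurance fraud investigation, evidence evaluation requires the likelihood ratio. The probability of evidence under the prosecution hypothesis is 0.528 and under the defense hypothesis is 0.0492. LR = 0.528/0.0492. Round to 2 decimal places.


Likelihood ratio calculation:
LR = P(E|Hp) / P(E|Hd)
LR = 0.528 / 0.0492
LR = 10.73

10.73


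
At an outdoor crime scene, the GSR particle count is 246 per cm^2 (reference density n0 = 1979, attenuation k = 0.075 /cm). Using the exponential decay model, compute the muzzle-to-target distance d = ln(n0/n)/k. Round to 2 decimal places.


GSR distance calculation:
n0/n = 1979 / 246 = 8.044715
ln(n0/n) = 2.085015
d = 2.085015 / 0.075 = 27.80 cm

27.80


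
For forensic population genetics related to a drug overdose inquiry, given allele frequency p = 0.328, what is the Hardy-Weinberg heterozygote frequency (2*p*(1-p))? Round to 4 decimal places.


Hardy-Weinberg heterozygote frequency:
q = 1 - p = 1 - 0.328 = 0.672
2pq = 2 * 0.328 * 0.672 = 0.4408

0.4408


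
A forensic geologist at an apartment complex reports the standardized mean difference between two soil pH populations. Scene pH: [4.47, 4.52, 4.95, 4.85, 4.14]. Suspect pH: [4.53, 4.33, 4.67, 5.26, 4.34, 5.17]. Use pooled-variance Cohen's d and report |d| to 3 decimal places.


Pooled-variance Cohen's d for soil pH comparison:
Scene mean = 22.93 / 5 = 4.586
Suspect mean = 28.3 / 6 = 4.716667
Scene sample variance s_s^2 = 0.10473
Suspect sample variance s_c^2 = 0.165827
Pooled variance = ((n_s-1)*s_s^2 + (n_c-1)*s_c^2) / (n_s + n_c - 2) = 0.138673
Pooled SD = sqrt(0.138673) = 0.372388
Mean difference = -0.130667
|d| = |-0.130667| / 0.372388 = 0.351

0.351


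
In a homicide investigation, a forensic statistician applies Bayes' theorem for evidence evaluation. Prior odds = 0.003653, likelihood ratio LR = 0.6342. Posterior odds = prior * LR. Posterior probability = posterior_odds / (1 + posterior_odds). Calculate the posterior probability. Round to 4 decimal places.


Bayesian evidence evaluation:
Posterior odds = prior_odds * LR = 0.003653 * 0.6342 = 0.002316733
Posterior probability = posterior_odds / (1 + posterior_odds)
= 0.002316733 / (1 + 0.002316733)
= 0.002316733 / 1.002316733
= 0.0023

0.0023


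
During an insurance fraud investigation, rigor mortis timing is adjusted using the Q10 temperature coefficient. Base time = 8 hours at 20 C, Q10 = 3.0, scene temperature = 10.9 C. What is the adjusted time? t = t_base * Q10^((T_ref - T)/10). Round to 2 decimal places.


Rigor mortis time adjustment:
Exponent = (T_ref - T_actual) / 10 = (20 - 10.9) / 10 = 0.91
Q10 factor = 3.0^0.91 = 2.71757
t_adjusted = 8 * 2.71757 = 21.74 hours

21.74


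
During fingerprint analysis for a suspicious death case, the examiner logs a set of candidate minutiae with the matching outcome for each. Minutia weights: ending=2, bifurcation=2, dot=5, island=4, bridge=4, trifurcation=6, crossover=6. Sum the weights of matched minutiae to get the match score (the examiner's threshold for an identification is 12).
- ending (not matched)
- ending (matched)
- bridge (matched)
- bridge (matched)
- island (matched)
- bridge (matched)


Weighted minutiae match score:
  ending: not matched, +0
  ending: matched, +2 (running total 2)
  bridge: matched, +4 (running total 6)
  bridge: matched, +4 (running total 10)
  island: matched, +4 (running total 14)
  bridge: matched, +4 (running total 18)
Total score = 18
Threshold = 12; verdict = identification

18


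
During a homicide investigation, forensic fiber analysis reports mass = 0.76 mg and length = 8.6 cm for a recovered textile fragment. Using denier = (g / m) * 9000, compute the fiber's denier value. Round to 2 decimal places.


Denier calculation:
Mass in grams = 0.76 mg / 1000 = 0.00076 g
Length in meters = 8.6 cm / 100 = 0.086 m
Linear density = mass / length = 0.00076 / 0.086 = 0.00883721 g/m
Denier = (g/m) * 9000 = 0.00883721 * 9000 = 79.53

79.53


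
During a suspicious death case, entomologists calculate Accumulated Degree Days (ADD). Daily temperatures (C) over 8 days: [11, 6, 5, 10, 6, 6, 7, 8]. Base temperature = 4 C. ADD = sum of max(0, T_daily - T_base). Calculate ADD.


Computing ADD day by day:
Day 1: max(0, 11 - 4) = 7
Day 2: max(0, 6 - 4) = 2
Day 3: max(0, 5 - 4) = 1
Day 4: max(0, 10 - 4) = 6
Day 5: max(0, 6 - 4) = 2
Day 6: max(0, 6 - 4) = 2
Day 7: max(0, 7 - 4) = 3
Day 8: max(0, 8 - 4) = 4
Total ADD = 27

27


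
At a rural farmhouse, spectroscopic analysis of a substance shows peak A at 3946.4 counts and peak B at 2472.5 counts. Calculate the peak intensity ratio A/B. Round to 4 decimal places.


Spectral peak ratio:
Peak A = 3946.4 counts
Peak B = 2472.5 counts
Ratio = 3946.4 / 2472.5 = 1.5961

1.5961


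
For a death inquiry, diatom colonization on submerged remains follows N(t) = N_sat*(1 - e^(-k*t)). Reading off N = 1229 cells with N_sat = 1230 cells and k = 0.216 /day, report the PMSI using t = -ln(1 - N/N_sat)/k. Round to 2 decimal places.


PMSI from diatom colonization curve:
N / N_sat = 1229 / 1230 = 0.999187
1 - N/N_sat = 0.000813
ln(1 - N/N_sat) = -7.114779
t = -ln(1 - N/N_sat) / k = -(-7.114779) / 0.216 = 32.94 days

32.94


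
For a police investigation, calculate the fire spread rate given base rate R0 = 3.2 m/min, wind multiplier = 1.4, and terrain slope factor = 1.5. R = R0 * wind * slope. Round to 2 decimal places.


Fire spread rate calculation:
R = R0 * wind_factor * slope_factor
= 3.2 * 1.4 * 1.5
= 4.48 * 1.5
= 6.72 m/min

6.72


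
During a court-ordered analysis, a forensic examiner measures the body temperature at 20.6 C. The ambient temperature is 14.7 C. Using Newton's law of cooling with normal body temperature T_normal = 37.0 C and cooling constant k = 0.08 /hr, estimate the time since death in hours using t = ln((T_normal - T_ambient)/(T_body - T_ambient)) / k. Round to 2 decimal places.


Using Newton's law of cooling:
t = ln((T_normal - T_ambient) / (T_body - T_ambient)) / k
T_normal - T_ambient = 22.3
T_body - T_ambient = 5.9
Ratio = 3.779661
ln(ratio) = 1.329634
t = 1.329634 / 0.08 = 16.62 hours

16.62


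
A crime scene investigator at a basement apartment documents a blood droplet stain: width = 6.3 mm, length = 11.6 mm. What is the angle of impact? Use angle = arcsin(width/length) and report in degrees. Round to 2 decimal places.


Blood spatter impact angle calculation:
width / length = 6.3 / 11.6 = 0.543103
angle = arcsin(0.543103)
angle = 32.90 degrees

32.90


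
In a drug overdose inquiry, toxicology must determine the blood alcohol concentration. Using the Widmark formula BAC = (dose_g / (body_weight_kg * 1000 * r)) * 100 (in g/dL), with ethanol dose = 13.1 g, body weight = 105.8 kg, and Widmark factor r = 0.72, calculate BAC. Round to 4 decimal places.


Applying the Widmark formula:
BAC = (dose_g / (body_wt * 1000 * r)) * 100
Denominator = 105.8 * 1000 * 0.72 = 76176
BAC = (13.1 / 76176) * 100
BAC = 0.0172 g/dL

0.0172


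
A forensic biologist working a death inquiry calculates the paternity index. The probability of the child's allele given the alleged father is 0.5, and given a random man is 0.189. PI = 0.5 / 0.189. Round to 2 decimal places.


Paternity Index calculation:
PI = P(allele|father) / P(allele|random)
PI = 0.5 / 0.189
PI = 2.65

2.65


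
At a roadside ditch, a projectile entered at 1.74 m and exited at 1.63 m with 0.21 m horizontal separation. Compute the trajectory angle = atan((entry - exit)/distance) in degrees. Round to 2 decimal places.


Bullet trajectory angle:
Height difference = 1.74 - 1.63 = 0.11 m
angle = atan(0.11 / 0.21)
angle = atan(0.52381)
angle = 27.65 degrees

27.65


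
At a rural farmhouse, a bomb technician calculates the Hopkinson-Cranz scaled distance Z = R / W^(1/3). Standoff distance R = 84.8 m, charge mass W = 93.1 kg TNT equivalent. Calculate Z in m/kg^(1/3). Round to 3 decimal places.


Scaled distance calculation:
W^(1/3) = 93.1^(1/3) = 4.532278
Z = R / W^(1/3) = 84.8 / 4.532278
Z = 18.710 m/kg^(1/3)

18.710


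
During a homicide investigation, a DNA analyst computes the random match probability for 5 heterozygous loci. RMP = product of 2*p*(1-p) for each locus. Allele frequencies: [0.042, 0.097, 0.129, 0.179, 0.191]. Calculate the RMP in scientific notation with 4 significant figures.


Computing RMP for 5 loci:
Locus 1: 2 * 0.042 * 0.958 = 0.080472
Locus 2: 2 * 0.097 * 0.903 = 0.175182
Locus 3: 2 * 0.129 * 0.871 = 0.224718
Locus 4: 2 * 0.179 * 0.821 = 0.293918
Locus 5: 2 * 0.191 * 0.809 = 0.309038
RMP = 2.877e-04

2.877e-04


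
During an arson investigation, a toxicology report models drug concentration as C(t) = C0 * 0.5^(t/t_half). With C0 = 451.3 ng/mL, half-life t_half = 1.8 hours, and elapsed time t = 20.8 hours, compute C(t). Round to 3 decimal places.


Drug concentration decay:
Number of half-lives = t / t_half = 20.8 / 1.8 = 11.555556
Decay factor = 0.5^11.555556 = 0.00033222
C(t) = 451.3 * 0.00033222 = 0.150 ng/mL

0.150


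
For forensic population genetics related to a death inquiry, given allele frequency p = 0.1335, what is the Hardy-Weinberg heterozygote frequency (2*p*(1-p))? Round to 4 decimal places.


Hardy-Weinberg heterozygote frequency:
q = 1 - p = 1 - 0.1335 = 0.8665
2pq = 2 * 0.1335 * 0.8665 = 0.2314

0.2314


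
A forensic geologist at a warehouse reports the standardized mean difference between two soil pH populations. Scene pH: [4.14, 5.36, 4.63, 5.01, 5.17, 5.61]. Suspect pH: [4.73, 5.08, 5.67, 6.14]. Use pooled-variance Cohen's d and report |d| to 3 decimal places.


Pooled-variance Cohen's d for soil pH comparison:
Scene mean = 29.92 / 6 = 4.986667
Suspect mean = 21.62 / 4 = 5.405
Scene sample variance s_s^2 = 0.281227
Suspect sample variance s_c^2 = 0.390567
Pooled variance = ((n_s-1)*s_s^2 + (n_c-1)*s_c^2) / (n_s + n_c - 2) = 0.322229
Pooled SD = sqrt(0.322229) = 0.567652
Mean difference = -0.418333
|d| = |-0.418333| / 0.567652 = 0.737

0.737


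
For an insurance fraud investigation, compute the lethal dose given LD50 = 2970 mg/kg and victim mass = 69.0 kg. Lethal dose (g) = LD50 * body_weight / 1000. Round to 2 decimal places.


Lethal dose calculation:
Lethal dose = LD50 * body_weight / 1000
= 2970 * 69.0 / 1000
= 204930 / 1000
= 204.93 g

204.93


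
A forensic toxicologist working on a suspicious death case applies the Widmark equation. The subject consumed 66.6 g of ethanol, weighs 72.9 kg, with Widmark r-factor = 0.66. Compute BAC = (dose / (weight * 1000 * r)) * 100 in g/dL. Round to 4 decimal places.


Applying the Widmark formula:
BAC = (dose_g / (body_wt * 1000 * r)) * 100
Denominator = 72.9 * 1000 * 0.66 = 48114
BAC = (66.6 / 48114) * 100
BAC = 0.1384 g/dL

0.1384


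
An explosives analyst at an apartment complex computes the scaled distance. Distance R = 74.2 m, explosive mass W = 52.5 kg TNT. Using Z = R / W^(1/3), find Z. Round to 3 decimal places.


Scaled distance calculation:
W^(1/3) = 52.5^(1/3) = 3.744436
Z = R / W^(1/3) = 74.2 / 3.744436
Z = 19.816 m/kg^(1/3)

19.816


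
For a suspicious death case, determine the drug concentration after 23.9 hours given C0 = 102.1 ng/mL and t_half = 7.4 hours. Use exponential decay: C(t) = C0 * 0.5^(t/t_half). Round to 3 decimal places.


Drug concentration decay:
Number of half-lives = t / t_half = 23.9 / 7.4 = 3.22973
Decay factor = 0.5^3.22973 = 0.10659931
C(t) = 102.1 * 0.10659931 = 10.884 ng/mL

10.884


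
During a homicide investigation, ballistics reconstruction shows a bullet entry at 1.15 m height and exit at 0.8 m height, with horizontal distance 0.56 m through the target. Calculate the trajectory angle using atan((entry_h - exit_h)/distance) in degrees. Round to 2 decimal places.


Bullet trajectory angle:
Height difference = 1.15 - 0.8 = 0.35 m
angle = atan(0.35 / 0.56)
angle = atan(0.625)
angle = 32.01 degrees

32.01


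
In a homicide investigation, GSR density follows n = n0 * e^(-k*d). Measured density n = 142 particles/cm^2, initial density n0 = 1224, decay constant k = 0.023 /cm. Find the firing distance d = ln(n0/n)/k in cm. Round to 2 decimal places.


GSR distance calculation:
n0/n = 1224 / 142 = 8.619718
ln(n0/n) = 2.154052
d = 2.154052 / 0.023 = 93.65 cm

93.65


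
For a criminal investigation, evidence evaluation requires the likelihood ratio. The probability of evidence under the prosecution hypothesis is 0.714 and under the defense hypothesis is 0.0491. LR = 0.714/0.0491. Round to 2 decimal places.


Likelihood ratio calculation:
LR = P(E|Hp) / P(E|Hd)
LR = 0.714 / 0.0491
LR = 14.54

14.54


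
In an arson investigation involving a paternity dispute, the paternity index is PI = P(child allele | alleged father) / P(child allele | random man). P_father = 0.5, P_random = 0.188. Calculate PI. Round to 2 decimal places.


Paternity Index calculation:
PI = P(allele|father) / P(allele|random)
PI = 0.5 / 0.188
PI = 2.66

2.66


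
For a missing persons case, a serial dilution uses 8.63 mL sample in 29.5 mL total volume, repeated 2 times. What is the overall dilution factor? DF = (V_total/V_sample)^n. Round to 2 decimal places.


Dilution factor calculation:
Single dilution = V_total / V_sample = 29.5 / 8.63 ≈ 3.418308
Number of dilutions = 2
Total DF = (29.5 / 8.63)^2 (full precision, rounded at the end) = 11.68

11.68
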